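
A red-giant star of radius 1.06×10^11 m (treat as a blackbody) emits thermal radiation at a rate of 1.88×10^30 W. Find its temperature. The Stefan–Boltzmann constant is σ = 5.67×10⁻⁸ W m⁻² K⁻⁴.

T ≈ 3910 K

A = 4πr² = 4π × (1.06×10^11)² = 1.41×10^23 m².
From P = σAT⁴, T = (P / σA)^(1/4) = (1.88×10^30 / (5.67×10⁻⁸ × 1.41×10^23))^(1/4).
T = (2.35×10^14)^(1/4) = 3910 K.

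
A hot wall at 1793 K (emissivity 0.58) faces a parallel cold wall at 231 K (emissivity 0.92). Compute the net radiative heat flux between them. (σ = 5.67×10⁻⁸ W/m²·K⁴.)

q ≈ 3.23×10^5 W/m²

For two large parallel gray plates, q = σ(T₁⁴ − T₂⁴) / (1/ε₁ + 1/ε₂ − 1).
1/ε₁ + 1/ε₂ − 1 = 1/0.58 + 1/0.92 − 1 = 1.811.
T₁⁴ − T₂⁴ = 1.03×10^13 − 2.85×10^9 = 1.03×10^13 K⁴.
q = 5.67×10⁻⁸ × 1.03×10^13 / 1.811 = 3.23×10^5 W/m².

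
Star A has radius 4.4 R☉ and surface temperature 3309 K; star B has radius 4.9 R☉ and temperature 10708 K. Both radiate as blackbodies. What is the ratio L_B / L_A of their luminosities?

L = 4πR²σT⁴ ∝ R²T⁴, so L_B/L_A = (4.9/4.4)² × (10708/3309)⁴ = 1.24 × 110 = 136.

L_B/L_A ≈ 136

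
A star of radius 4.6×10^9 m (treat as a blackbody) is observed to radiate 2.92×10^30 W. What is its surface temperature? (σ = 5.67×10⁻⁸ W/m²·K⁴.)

T ≈ 21000 K

A = 4πr² = 4π × (4.6×10^9)² = 2.66×10^20 m².
From P = σAT⁴, T = (P / σA)^(1/4) = (2.92×10^30 / (5.67×10⁻⁸ × 2.66×10^20))^(1/4).
T = (1.94×10^17)^(1/4) = 21000 K.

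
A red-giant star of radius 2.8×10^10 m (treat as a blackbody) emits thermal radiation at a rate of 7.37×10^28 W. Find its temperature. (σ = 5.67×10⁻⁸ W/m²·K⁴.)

T ≈ 3390 K

A = 4πr² = 4π × (2.8×10^10)² = 9.85×10^21 m².
From P = σAT⁴, T = (P / σA)^(1/4) = (7.37×10^28 / (5.67×10⁻⁸ × 9.85×10^21))^(1/4).
T = (1.32×10^14)^(1/4) = 3390 K.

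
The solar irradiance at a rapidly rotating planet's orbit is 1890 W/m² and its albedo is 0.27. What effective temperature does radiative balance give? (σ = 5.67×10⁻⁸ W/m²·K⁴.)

Power absorbed = (1−a)S·πR²; power emitted = 4πR²σT⁴. Equating and cancelling πR²:
T = ((1−a)S / 4σ)^(1/4) = (1380 / (4 × 5.67×10⁻⁸))^(1/4) = (6.08×10^9)^(1/4).
T = 279 K.

T ≈ 279 K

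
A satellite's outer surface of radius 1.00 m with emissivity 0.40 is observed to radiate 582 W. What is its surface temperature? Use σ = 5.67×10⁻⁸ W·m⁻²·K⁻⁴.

T ≈ 213 K

A = 4πr² = 4π × (1.00)² = 12.6 m².
From P = εσAT⁴, T = (P / εσA)^(1/4) = (582 / (0.40 × 5.67×10⁻⁸ × 12.6))^(1/4).
T = (2.04×10^9)^(1/4) = 213 K.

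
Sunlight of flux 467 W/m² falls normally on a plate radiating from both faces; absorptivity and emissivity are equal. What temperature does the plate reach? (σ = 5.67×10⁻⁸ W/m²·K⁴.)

Absorbed flux αS = emitted flux 2εσT⁴ per unit area; with α = ε this gives T = (S/2σ)^(1/4).
T = (467 / (2 × 5.67×10⁻⁸))^(1/4) = (4.12×10^9)^(1/4).
T = 253 K.

T ≈ 253 K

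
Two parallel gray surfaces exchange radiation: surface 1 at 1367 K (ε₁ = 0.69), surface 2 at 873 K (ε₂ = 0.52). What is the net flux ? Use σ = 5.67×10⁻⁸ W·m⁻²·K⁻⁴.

For two large parallel gray plates, q = σ(T₁⁴ − T₂⁴) / (1/ε₁ + 1/ε₂ − 1).
1/ε₁ + 1/ε₂ − 1 = 1/0.69 + 1/0.52 − 1 = 2.372.
T₁⁴ − T₂⁴ = 3.49×10^12 − 5.81×10^11 = 2.91×10^12 K⁴.
q = 5.67×10⁻⁸ × 2.91×10^12 / 2.372 = 69600 W/m².

q ≈ 69600 W/m²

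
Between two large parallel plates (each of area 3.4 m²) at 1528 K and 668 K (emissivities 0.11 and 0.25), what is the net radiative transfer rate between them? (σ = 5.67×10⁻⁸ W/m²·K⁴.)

Q ≈ 83700 W

For two large parallel gray plates, q = σ(T₁⁴ − T₂⁴) / (1/ε₁ + 1/ε₂ − 1).
1/ε₁ + 1/ε₂ − 1 = 1/0.11 + 1/0.25 − 1 = 12.09.
T₁⁴ − T₂⁴ = 5.45×10^12 − 1.99×10^11 = 5.25×10^12 K⁴.
q = 5.67×10⁻⁸ × 5.25×10^12 / 12.09 = 24600 W/m².
Q = q·A = 24600 × 3.4 = 83700 W.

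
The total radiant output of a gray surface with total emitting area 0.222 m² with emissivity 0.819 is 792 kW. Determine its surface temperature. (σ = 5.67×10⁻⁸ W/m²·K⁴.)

T ≈ 2960 K

From P = εσAT⁴, T = (P / εσA)^(1/4) = (7.92×10^5 / (0.819 × 5.67×10⁻⁸ × 0.222))^(1/4).
T = (7.68×10^13)^(1/4) = 2960 K.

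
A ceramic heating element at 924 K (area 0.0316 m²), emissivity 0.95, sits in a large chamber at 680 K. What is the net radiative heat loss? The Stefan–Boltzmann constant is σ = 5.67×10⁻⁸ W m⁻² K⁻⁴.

Q ≈ 877 W

Q = εσA(T⁴ − T_s⁴). T⁴ − T_s⁴ = (924)⁴ − (680)⁴ = 7.29×10^11 − 2.14×10^11 = 5.15×10^11 K⁴.
Q = 0.95 × 5.67×10⁻⁸ × 0.0316 × 5.15×10^11 = 877 W.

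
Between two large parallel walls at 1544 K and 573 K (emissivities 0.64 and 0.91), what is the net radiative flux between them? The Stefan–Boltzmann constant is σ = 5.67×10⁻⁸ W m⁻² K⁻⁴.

q ≈ 1.90×10^5 W/m²

For two large parallel gray plates, q = σ(T₁⁴ − T₂⁴) / (1/ε₁ + 1/ε₂ − 1).
1/ε₁ + 1/ε₂ − 1 = 1/0.64 + 1/0.91 − 1 = 1.661.
T₁⁴ − T₂⁴ = 5.68×10^12 − 1.08×10^11 = 5.58×10^12 K⁴.
q = 5.67×10⁻⁸ × 5.58×10^12 / 1.661 = 1.90×10^5 W/m².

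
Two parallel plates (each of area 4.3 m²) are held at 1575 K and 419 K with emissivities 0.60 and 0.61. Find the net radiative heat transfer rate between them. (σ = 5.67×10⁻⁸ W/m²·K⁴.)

For two large parallel gray plates, q = σ(T₁⁴ − T₂⁴) / (1/ε₁ + 1/ε₂ − 1).
1/ε₁ + 1/ε₂ − 1 = 1/0.60 + 1/0.61 − 1 = 2.306.
T₁⁴ − T₂⁴ = 6.15×10^12 − 3.08×10^10 = 6.12×10^12 K⁴.
q = 5.67×10⁻⁸ × 6.12×10^12 / 2.306 = 1.51×10^5 W/m².
Q = q·A = 1.51×10^5 × 4.3 = 6.47×10^5 W.

Q ≈ 6.47×10^5 W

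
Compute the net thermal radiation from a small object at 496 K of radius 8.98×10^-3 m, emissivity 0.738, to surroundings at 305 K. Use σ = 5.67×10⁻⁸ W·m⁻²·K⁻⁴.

A = 4πr² = 4π × (8.98×10^-3)² = 1.01×10^-3 m².
Q = εσA(T⁴ − T_s⁴). T⁴ − T_s⁴ = (496)⁴ − (305)⁴ = 6.05×10^10 − 8.65×10^9 = 5.19×10^10 K⁴.
Q = 0.738 × 5.67×10⁻⁸ × 1.01×10^-3 × 5.19×10^10 = 2.20 W.

Q ≈ 2.20 W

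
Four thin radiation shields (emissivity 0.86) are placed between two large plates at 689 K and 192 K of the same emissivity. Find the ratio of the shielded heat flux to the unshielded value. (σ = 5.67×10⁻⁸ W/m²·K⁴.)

ratio ≈ 0.200

With N identical shields there are N+1 = 5 gaps in series, each with the same radiative resistance, so the flux falls to 1/(N+1) of its unshielded value.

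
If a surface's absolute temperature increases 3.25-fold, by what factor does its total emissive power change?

P ∝ T⁴, so the power scales as (3.25)⁴ = 112.

factor ≈ 112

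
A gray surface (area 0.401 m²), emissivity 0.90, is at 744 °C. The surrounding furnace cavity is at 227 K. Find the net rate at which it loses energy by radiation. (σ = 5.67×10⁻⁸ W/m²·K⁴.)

Q ≈ 21800 W

Convert: 744 °C = 1017 K.
Q = εσA(T⁴ − T_s⁴). T⁴ − T_s⁴ = (1017)⁴ − (227)⁴ = 1.07×10^12 − 2.66×10^9 = 1.07×10^12 K⁴.
Q = 0.90 × 5.67×10⁻⁸ × 0.401 × 1.07×10^12 = 21800 W.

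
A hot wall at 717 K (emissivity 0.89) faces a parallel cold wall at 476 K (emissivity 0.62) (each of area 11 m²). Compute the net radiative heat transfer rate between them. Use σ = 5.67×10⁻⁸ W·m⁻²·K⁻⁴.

For two large parallel gray plates, q = σ(T₁⁴ − T₂⁴) / (1/ε₁ + 1/ε₂ − 1).
1/ε₁ + 1/ε₂ − 1 = 1/0.89 + 1/0.62 − 1 = 1.736.
T₁⁴ − T₂⁴ = 2.64×10^11 − 5.13×10^10 = 2.13×10^11 K⁴.
q = 5.67×10⁻⁸ × 2.13×10^11 / 1.736 = 6950 W/m².
Q = q·A = 6950 × 11 = 76500 W.

Q ≈ 76500 W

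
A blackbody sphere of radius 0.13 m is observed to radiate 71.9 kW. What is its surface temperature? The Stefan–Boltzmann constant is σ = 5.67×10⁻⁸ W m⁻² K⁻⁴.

T ≈ 1560 K

A = 4πr² = 4π × (0.13)² = 0.212 m².
From P = σAT⁴, T = (P / σA)^(1/4) = (71900 / (5.67×10⁻⁸ × 0.212))^(1/4).
T = (5.97×10^12)^(1/4) = 1560 K.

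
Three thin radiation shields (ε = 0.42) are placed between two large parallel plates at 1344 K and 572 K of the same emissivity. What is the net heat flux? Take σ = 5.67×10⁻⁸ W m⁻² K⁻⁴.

Each of the 4 gaps contributes resistance (2/ε − 1) = 2/0.42 − 1 = 3.762; total = 15.05.
q = σ(T₁⁴ − T₂⁴) / 15.05 = 5.67×10⁻⁸ × 3.16×10^12 / 15.05 = 11900 W/m².

q ≈ 11900 W/m²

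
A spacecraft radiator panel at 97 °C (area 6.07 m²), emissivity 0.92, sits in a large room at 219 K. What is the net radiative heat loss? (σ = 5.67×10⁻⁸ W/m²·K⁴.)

Convert: 97 °C = 370 K.
Q = εσA(T⁴ − T_s⁴). T⁴ − T_s⁴ = (370)⁴ − (219)⁴ = 1.87×10^10 − 2.30×10^9 = 1.64×10^10 K⁴.
Q = 0.92 × 5.67×10⁻⁸ × 6.07 × 1.64×10^10 = 5210 W.

Q ≈ 5210 W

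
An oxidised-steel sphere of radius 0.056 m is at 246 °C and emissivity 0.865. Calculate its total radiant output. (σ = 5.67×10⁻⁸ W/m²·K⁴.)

A = 4πr² = 4π × (0.056)² = 0.0394 m².
246 °C = 519 K.
P = εσAT⁴ = 0.865 × 5.67×10⁻⁸ × 0.0394 × (519)⁴ = 0.865 × 5.67×10⁻⁸ × 0.0394 × 7.26×10^10.
P = 140 W.

P ≈ 140 W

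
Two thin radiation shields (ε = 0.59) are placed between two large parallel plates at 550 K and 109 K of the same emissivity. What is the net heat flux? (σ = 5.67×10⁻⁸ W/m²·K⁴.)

q ≈ 723 W/m²

Each of the 3 gaps contributes resistance (2/ε − 1) = 2/0.59 − 1 = 2.390; total = 7.169.
q = σ(T₁⁴ − T₂⁴) / 7.169 = 5.67×10⁻⁸ × 9.14×10^10 / 7.169 = 723 W/m².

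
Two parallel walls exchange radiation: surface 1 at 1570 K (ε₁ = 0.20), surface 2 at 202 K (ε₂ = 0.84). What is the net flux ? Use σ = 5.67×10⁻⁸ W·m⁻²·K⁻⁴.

For two large parallel gray plates, q = σ(T₁⁴ − T₂⁴) / (1/ε₁ + 1/ε₂ − 1).
1/ε₁ + 1/ε₂ − 1 = 1/0.20 + 1/0.84 − 1 = 5.190.
T₁⁴ − T₂⁴ = 6.08×10^12 − 1.66×10^9 = 6.07×10^12 K⁴.
q = 5.67×10⁻⁸ × 6.07×10^12 / 5.190 = 66400 W/m².

q ≈ 66400 W/m²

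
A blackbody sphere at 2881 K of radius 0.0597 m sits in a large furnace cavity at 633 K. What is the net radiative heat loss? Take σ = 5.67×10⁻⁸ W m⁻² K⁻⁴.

Q ≈ 1.75×10^5 W

A = 4πr² = 4π × (0.0597)² = 0.0448 m².
Q = σA(T⁴ − T_s⁴). T⁴ − T_s⁴ = (2881)⁴ − (633)⁴ = 6.89×10^13 − 1.61×10^11 = 6.87×10^13 K⁴.
Q = 5.67×10⁻⁸ × 0.0448 × 6.87×10^13 = 1.75×10^5 W.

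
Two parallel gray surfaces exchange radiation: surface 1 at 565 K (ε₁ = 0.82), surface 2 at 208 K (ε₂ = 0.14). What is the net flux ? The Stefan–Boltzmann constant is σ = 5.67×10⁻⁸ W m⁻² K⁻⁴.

For two large parallel gray plates, q = σ(T₁⁴ − T₂⁴) / (1/ε₁ + 1/ε₂ − 1).
1/ε₁ + 1/ε₂ − 1 = 1/0.82 + 1/0.14 − 1 = 7.362.
T₁⁴ − T₂⁴ = 1.02×10^11 − 1.87×10^9 = 1.00×10^11 K⁴.
q = 5.67×10⁻⁸ × 1.00×10^11 / 7.362 = 770 W/m².

q ≈ 770 W/m²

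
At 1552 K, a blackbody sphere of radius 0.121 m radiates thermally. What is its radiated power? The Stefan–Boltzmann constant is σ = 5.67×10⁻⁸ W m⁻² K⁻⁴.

P ≈ 60500 W

A = 4πr² = 4π × (0.121)² = 0.184 m².
P = σAT⁴ = 5.67×10⁻⁸ × 0.184 × (1552)⁴ = 5.67×10⁻⁸ × 0.184 × 5.80×10^12.
P = 60500 W.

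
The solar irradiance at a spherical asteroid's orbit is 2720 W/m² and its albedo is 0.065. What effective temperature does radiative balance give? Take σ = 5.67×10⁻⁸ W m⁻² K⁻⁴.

Power absorbed = (1−a)S·πR²; power emitted = 4πR²σT⁴. Equating and cancelling πR²:
T = ((1−a)S / 4σ)^(1/4) = (2540 / (4 × 5.67×10⁻⁸))^(1/4) = (1.12×10^10)^(1/4).
T = 325 K.

T ≈ 325 K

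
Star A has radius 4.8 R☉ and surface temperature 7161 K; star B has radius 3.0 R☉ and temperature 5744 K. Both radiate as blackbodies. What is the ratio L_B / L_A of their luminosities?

L = 4πR²σT⁴ ∝ R²T⁴, so L_B/L_A = (3.0/4.8)² × (5744/7161)⁴ = 0.391 × 0.414 = 0.162.

L_B/L_A ≈ 0.162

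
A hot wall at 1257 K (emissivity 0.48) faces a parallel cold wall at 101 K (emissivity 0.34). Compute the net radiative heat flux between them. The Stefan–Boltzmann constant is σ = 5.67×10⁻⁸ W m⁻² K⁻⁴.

q ≈ 35200 W/m²

For two large parallel gray plates, q = σ(T₁⁴ − T₂⁴) / (1/ε₁ + 1/ε₂ − 1).
1/ε₁ + 1/ε₂ − 1 = 1/0.48 + 1/0.34 − 1 = 4.025.
T₁⁴ − T₂⁴ = 2.50×10^12 − 1.04×10^8 = 2.50×10^12 K⁴.
q = 5.67×10⁻⁸ × 2.50×10^12 / 4.025 = 35200 W/m².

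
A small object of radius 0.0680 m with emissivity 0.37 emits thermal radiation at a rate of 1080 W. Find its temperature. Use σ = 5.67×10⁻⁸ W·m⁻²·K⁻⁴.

T ≈ 970 K

A = 4πr² = 4π × (0.0680)² = 0.0581 m².
From P = εσAT⁴, T = (P / εσA)^(1/4) = (1080 / (0.37 × 5.67×10⁻⁸ × 0.0581))^(1/4).
T = (8.86×10^11)^(1/4) = 970 K.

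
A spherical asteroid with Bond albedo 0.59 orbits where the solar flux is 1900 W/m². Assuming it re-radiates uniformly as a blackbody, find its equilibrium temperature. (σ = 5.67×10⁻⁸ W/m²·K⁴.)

Power absorbed = (1−a)S·πR²; power emitted = 4πR²σT⁴. Equating and cancelling πR²:
T = ((1−a)S / 4σ)^(1/4) = (779 / (4 × 5.67×10⁻⁸))^(1/4) = (3.43×10^9)^(1/4).
T = 242 K.

T ≈ 242 K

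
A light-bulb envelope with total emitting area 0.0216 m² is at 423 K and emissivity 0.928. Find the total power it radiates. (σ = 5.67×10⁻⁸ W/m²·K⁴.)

Stefan–Boltzmann: P = εσAT⁴ = 0.928 × 5.67×10⁻⁸ × 0.0216 × (423)⁴ = 0.928 × 5.67×10⁻⁸ × 0.0216 × 3.20×10^10.
P = 36.4 W.

P ≈ 36.4 W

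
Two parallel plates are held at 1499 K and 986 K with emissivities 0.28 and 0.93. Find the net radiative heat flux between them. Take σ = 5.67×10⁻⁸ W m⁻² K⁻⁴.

q ≈ 63800 W/m²

For two large parallel gray plates, q = σ(T₁⁴ − T₂⁴) / (1/ε₁ + 1/ε₂ − 1).
1/ε₁ + 1/ε₂ − 1 = 1/0.28 + 1/0.93 − 1 = 3.647.
T₁⁴ − T₂⁴ = 5.05×10^12 − 9.45×10^11 = 4.10×10^12 K⁴.
q = 5.67×10⁻⁸ × 4.10×10^12 / 3.647 = 63800 W/m².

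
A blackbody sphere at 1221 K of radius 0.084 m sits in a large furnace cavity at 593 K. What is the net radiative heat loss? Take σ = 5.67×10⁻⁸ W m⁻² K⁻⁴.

A = 4πr² = 4π × (0.084)² = 0.0887 m².
Q = σA(T⁴ − T_s⁴). T⁴ − T_s⁴ = (1221)⁴ − (593)⁴ = 2.22×10^12 − 1.24×10^11 = 2.10×10^12 K⁴.
Q = 5.67×10⁻⁸ × 0.0887 × 2.10×10^12 = 10600 W.

Q ≈ 10600 W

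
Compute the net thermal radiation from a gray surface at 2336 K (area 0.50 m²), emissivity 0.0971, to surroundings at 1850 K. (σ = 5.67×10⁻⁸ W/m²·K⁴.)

Q ≈ 49700 W

Q = εσA(T⁴ − T_s⁴). T⁴ − T_s⁴ = (2336)⁴ − (1850)⁴ = 2.98×10^13 − 1.17×10^13 = 1.81×10^13 K⁴.
Q = 0.0971 × 5.67×10⁻⁸ × 0.500 × 1.81×10^13 = 49700 W.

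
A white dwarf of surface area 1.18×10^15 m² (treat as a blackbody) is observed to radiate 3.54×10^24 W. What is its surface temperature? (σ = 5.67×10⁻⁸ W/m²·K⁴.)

From P = σAT⁴, T = (P / σA)^(1/4) = (3.54×10^24 / (5.67×10⁻⁸ × 1.18×10^15))^(1/4).
T = (5.29×10^16)^(1/4) = 15200 K.

T ≈ 15200 K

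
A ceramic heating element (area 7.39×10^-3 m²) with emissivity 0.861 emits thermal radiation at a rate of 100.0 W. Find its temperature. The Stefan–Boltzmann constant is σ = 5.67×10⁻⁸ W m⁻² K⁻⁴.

T ≈ 726 K

From P = εσAT⁴, T = (P / εσA)^(1/4) = (100 / (0.861 × 5.67×10⁻⁸ × 7.39×10^-3))^(1/4).
T = (2.77×10^11)^(1/4) = 726 K.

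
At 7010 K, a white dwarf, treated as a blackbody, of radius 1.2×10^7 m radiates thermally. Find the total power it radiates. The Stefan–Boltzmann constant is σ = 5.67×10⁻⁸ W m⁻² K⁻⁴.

A = 4πr² = 4π × (1.2×10^7)² = 1.81×10^15 m².
P = σAT⁴ = 5.67×10⁻⁸ × 1.81×10^15 × (7010)⁴ = 5.67×10⁻⁸ × 1.81×10^15 × 2.41×10^15.
P = 2.48×10^23 W.

P ≈ 2.48×10^23 W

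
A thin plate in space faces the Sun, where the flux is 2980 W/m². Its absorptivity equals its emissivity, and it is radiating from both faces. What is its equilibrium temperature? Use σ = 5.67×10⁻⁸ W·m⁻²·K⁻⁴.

Absorbed flux αS = emitted flux 2εσT⁴ per unit area; with α = ε this gives T = (S/2σ)^(1/4).
T = (2980 / (2 × 5.67×10⁻⁸))^(1/4) = (2.63×10^10)^(1/4).
T = 403 K.

T ≈ 403 K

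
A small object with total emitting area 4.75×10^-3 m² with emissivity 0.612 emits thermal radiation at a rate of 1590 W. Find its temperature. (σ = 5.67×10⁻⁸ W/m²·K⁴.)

From P = εσAT⁴, T = (P / εσA)^(1/4) = (1590 / (0.612 × 5.67×10⁻⁸ × 4.75×10^-3))^(1/4).
T = (9.65×10^12)^(1/4) = 1760 K.

T ≈ 1760 K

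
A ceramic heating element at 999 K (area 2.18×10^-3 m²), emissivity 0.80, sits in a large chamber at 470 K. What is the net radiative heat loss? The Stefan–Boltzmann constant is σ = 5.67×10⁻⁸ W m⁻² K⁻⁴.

Q = εσA(T⁴ − T_s⁴). T⁴ − T_s⁴ = (999)⁴ − (470)⁴ = 9.96×10^11 − 4.88×10^10 = 9.47×10^11 K⁴.
Q = 0.80 × 5.67×10⁻⁸ × 2.18×10^-3 × 9.47×10^11 = 93.7 W.

Q ≈ 93.7 W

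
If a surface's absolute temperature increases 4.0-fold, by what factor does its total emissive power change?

P ∝ T⁴, so the power scales as (4.0)⁴ = 256.

factor ≈ 256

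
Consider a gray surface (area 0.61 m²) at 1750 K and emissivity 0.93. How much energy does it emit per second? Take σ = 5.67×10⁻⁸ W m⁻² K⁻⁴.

P ≈ 3.02×10^5 W

P = εσAT⁴ = 0.93 × 5.67×10⁻⁸ × 0.610 × (1750)⁴ = 0.93 × 5.67×10⁻⁸ × 0.610 × 9.38×10^12.
P = 3.02×10^5 W.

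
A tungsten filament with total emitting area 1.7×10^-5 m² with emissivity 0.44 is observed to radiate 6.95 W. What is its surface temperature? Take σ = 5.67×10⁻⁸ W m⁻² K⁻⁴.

From P = εσAT⁴, T = (P / εσA)^(1/4) = (6.95 / (0.44 × 5.67×10⁻⁸ × 1.70×10^-5))^(1/4).
T = (1.64×10^13)^(1/4) = 2010 K.

T ≈ 2010 K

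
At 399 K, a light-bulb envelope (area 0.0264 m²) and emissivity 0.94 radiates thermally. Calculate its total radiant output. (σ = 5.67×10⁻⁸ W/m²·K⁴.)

P = εσAT⁴ = 0.94 × 5.67×10⁻⁸ × 0.0264 × (399)⁴ = 0.94 × 5.67×10⁻⁸ × 0.0264 × 2.53×10^10.
P = 35.7 W.

P ≈ 35.7 W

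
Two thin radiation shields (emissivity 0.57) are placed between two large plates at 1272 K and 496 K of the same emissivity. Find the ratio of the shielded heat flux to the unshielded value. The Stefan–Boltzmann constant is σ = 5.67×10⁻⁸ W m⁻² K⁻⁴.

With N identical shields there are N+1 = 3 gaps in series, each with the same radiative resistance, so the flux falls to 1/(N+1) of its unshielded value.

ratio ≈ 0.333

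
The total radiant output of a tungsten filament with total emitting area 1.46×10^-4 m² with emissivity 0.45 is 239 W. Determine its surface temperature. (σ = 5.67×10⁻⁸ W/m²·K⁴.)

From P = εσAT⁴, T = (P / εσA)^(1/4) = (239 / (0.45 × 5.67×10⁻⁸ × 1.46×10^-4))^(1/4).
T = (6.42×10^13)^(1/4) = 2830 K.

T ≈ 2830 K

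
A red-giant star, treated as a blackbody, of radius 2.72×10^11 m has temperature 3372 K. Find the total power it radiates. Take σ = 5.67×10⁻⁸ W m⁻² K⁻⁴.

A = 4πr² = 4π × (2.72×10^11)² = 9.30×10^23 m².
P = σAT⁴ = 5.67×10⁻⁸ × 9.30×10^23 × (3372)⁴ = 5.67×10⁻⁸ × 9.30×10^23 × 1.29×10^14.
P = 6.82×10^30 W.

P ≈ 6.82×10^30 W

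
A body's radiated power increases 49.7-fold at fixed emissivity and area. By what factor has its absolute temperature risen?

P ∝ T⁴ ⇒ T ∝ P^(1/4), so T scales by (49.7)^(1/4) = 2.66.

factor ≈ 2.66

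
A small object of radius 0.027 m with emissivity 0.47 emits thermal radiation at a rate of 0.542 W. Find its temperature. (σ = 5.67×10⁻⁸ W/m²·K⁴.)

A = 4πr² = 4π × (0.027)² = 9.16×10^-3 m².
From P = εσAT⁴, T = (P / εσA)^(1/4) = (0.542 / (0.47 × 5.67×10⁻⁸ × 9.16×10^-3))^(1/4).
T = (2.22×10^9)^(1/4) = 217 K.

T ≈ 217 K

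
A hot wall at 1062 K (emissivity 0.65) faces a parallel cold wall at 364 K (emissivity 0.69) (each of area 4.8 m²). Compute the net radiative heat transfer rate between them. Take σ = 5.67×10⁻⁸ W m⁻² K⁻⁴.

For two large parallel gray plates, q = σ(T₁⁴ − T₂⁴) / (1/ε₁ + 1/ε₂ − 1).
1/ε₁ + 1/ε₂ − 1 = 1/0.65 + 1/0.69 − 1 = 1.988.
T₁⁴ − T₂⁴ = 1.27×10^12 − 1.76×10^10 = 1.25×10^12 K⁴.
q = 5.67×10⁻⁸ × 1.25×10^12 / 1.988 = 35800 W/m².
Q = q·A = 35800 × 4.8 = 1.72×10^5 W.

Q ≈ 1.72×10^5 W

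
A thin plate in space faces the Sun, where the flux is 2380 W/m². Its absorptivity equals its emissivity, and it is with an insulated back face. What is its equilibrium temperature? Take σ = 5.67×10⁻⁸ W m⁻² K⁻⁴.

Absorbed flux αS = emitted flux εσT⁴ (one radiating face); with α = ε, T = (S/σ)^(1/4).
T = (2380 / 5.67×10⁻⁸)^(1/4) = (4.20×10^10)^(1/4).
T = 453 K.

T ≈ 453 K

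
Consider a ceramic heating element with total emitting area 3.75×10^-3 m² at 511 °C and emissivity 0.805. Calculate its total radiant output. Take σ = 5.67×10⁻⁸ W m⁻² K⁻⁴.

511 °C = 784 K.
Stefan–Boltzmann: P = εσAT⁴ = 0.805 × 5.67×10⁻⁸ × 3.75×10^-3 × (784)⁴ = 0.805 × 5.67×10⁻⁸ × 3.75×10^-3 × 3.78×10^11.
P = 64.7 W.

P ≈ 64.7 W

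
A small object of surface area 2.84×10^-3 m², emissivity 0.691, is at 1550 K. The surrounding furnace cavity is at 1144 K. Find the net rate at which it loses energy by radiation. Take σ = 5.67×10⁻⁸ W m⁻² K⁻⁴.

Q = εσA(T⁴ − T_s⁴). T⁴ − T_s⁴ = (1550)⁴ − (1144)⁴ = 5.77×10^12 − 1.71×10^12 = 4.06×10^12 K⁴.
Q = 0.691 × 5.67×10⁻⁸ × 2.84×10^-3 × 4.06×10^12 = 452 W.

Q ≈ 452 W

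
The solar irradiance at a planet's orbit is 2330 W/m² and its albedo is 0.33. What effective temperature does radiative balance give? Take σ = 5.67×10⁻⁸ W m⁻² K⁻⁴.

Power absorbed = (1−a)S·πR²; power emitted = 4πR²σT⁴. Equating and cancelling πR²:
T = ((1−a)S / 4σ)^(1/4) = (1560 / (4 × 5.67×10⁻⁸))^(1/4) = (6.88×10^9)^(1/4).
T = 288 K.

T ≈ 288 K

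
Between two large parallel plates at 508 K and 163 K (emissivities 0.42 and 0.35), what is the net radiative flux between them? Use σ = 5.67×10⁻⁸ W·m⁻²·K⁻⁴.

For two large parallel gray plates, q = σ(T₁⁴ − T₂⁴) / (1/ε₁ + 1/ε₂ − 1).
1/ε₁ + 1/ε₂ − 1 = 1/0.42 + 1/0.35 − 1 = 4.238.
T₁⁴ − T₂⁴ = 6.66×10^10 − 7.06×10^8 = 6.59×10^10 K⁴.
q = 5.67×10⁻⁸ × 6.59×10^10 / 4.238 = 882 W/m².

q ≈ 882 W/m²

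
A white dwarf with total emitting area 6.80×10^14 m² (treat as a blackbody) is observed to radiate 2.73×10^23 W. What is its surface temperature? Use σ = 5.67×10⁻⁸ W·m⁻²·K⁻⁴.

From P = σAT⁴, T = (P / σA)^(1/4) = (2.73×10^23 / (5.67×10⁻⁸ × 6.80×10^14))^(1/4).
T = (7.08×10^15)^(1/4) = 9170 K.

T ≈ 9170 K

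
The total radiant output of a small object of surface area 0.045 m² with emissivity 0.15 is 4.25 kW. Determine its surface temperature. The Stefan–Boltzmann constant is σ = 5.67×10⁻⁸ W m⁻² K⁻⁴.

From P = εσAT⁴, T = (P / εσA)^(1/4) = (4250 / (0.15 × 5.67×10⁻⁸ × 0.0450))^(1/4).
T = (1.11×10^13)^(1/4) = 1830 K.

T ≈ 1830 K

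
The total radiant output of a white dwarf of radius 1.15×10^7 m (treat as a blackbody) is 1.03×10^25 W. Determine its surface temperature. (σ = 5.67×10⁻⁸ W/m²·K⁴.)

A = 4πr² = 4π × (1.15×10^7)² = 1.66×10^15 m².
From P = σAT⁴, T = (P / σA)^(1/4) = (1.03×10^25 / (5.67×10⁻⁸ × 1.66×10^15))^(1/4).
T = (1.09×10^17)^(1/4) = 18200 K.

T ≈ 18200 K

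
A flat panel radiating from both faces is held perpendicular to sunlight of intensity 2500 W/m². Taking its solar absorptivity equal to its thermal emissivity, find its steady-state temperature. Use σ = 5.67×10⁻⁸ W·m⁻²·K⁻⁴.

T ≈ 385 K

Absorbed flux αS = emitted flux 2εσT⁴ per unit area; with α = ε this gives T = (S/2σ)^(1/4).
T = (2500 / (2 × 5.67×10⁻⁸))^(1/4) = (2.20×10^10)^(1/4).
T = 385 K.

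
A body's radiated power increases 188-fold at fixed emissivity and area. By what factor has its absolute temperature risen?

factor ≈ 3.70

P ∝ T⁴ ⇒ T ∝ P^(1/4), so T scales by (188)^(1/4) = 3.70.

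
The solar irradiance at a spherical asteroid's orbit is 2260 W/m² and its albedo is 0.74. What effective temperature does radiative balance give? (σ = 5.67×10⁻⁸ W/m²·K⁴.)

T ≈ 226 K

Power absorbed = (1−a)S·πR²; power emitted = 4πR²σT⁴. Equating and cancelling πR²:
T = ((1−a)S / 4σ)^(1/4) = (588 / (4 × 5.67×10⁻⁸))^(1/4) = (2.59×10^9)^(1/4).
T = 226 K.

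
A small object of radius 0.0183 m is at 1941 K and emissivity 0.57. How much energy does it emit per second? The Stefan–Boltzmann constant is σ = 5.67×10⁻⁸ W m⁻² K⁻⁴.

P ≈ 1930 W

A = 4πr² = 4π × (0.0183)² = 4.21×10^-3 m².
P = εσAT⁴ = 0.57 × 5.67×10⁻⁸ × 4.21×10^-3 × (1941)⁴ = 0.57 × 5.67×10⁻⁸ × 4.21×10^-3 × 1.42×10^13.
P = 1930 W.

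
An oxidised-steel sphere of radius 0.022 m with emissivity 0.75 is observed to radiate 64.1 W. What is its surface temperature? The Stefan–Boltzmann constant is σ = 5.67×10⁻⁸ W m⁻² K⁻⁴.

A = 4πr² = 4π × (0.022)² = 6.08×10^-3 m².
From P = εσAT⁴, T = (P / εσA)^(1/4) = (64.1 / (0.75 × 5.67×10⁻⁸ × 6.08×10^-3))^(1/4).
T = (2.48×10^11)^(1/4) = 706 K.

T ≈ 706 K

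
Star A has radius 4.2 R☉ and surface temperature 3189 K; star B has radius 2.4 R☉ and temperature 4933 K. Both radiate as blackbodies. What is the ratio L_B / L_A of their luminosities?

L_B/L_A ≈ 1.87

L = 4πR²σT⁴ ∝ R²T⁴, so L_B/L_A = (2.4/4.2)² × (4933/3189)⁴ = 0.327 × 5.73 = 1.87.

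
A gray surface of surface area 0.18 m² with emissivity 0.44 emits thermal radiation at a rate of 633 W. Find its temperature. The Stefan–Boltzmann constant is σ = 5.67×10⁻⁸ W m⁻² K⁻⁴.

From P = εσAT⁴, T = (P / εσA)^(1/4) = (633 / (0.44 × 5.67×10⁻⁸ × 0.180))^(1/4).
T = (1.41×10^11)^(1/4) = 613 K.

T ≈ 613 K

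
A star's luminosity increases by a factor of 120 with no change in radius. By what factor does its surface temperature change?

factor ≈ 3.31

P ∝ T⁴ ⇒ T ∝ P^(1/4), so T scales by (120)^(1/4) = 3.31.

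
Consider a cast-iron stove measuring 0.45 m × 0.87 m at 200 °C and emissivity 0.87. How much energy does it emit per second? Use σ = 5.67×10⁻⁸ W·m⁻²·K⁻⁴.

A = 0.45 × 0.87 = 0.392 m².
200 °C = 473 K.
Stefan–Boltzmann: P = εσAT⁴ = 0.87 × 5.67×10⁻⁸ × 0.392 × (473)⁴ = 0.87 × 5.67×10⁻⁸ × 0.392 × 5.01×10^10.
P = 967 W.

P ≈ 967 W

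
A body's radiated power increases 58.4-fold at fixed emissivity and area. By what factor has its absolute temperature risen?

factor ≈ 2.76

P ∝ T⁴ ⇒ T ∝ P^(1/4), so T scales by (58.4)^(1/4) = 2.76.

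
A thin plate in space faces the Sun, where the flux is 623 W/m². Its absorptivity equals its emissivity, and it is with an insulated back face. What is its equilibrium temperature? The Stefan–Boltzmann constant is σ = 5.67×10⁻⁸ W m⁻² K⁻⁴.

T ≈ 324 K

Absorbed flux αS = emitted flux εσT⁴ (one radiating face); with α = ε, T = (S/σ)^(1/4).
T = (623 / 5.67×10⁻⁸)^(1/4) = (1.10×10^10)^(1/4).
T = 324 K.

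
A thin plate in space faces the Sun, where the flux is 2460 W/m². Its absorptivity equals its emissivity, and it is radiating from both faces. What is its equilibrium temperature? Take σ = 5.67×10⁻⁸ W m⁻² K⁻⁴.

Absorbed flux αS = emitted flux 2εσT⁴ per unit area; with α = ε this gives T = (S/2σ)^(1/4).
T = (2460 / (2 × 5.67×10⁻⁸))^(1/4) = (2.17×10^10)^(1/4).
T = 384 K.

T ≈ 384 K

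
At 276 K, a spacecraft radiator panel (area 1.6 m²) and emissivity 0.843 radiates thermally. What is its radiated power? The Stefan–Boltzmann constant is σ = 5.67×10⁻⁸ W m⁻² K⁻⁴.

Stefan–Boltzmann: P = εσAT⁴ = 0.843 × 5.67×10⁻⁸ × 1.60 × (276)⁴ = 0.843 × 5.67×10⁻⁸ × 1.60 × 5.80×10^9.
P = 444 W.

P ≈ 444 W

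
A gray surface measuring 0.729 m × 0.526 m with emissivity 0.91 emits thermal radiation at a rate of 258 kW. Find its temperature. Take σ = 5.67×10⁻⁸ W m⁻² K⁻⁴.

A = 0.729 × 0.526 = 0.383 m².
From P = εσAT⁴, T = (P / εσA)^(1/4) = (2.58×10^5 / (0.91 × 5.67×10⁻⁸ × 0.383))^(1/4).
T = (1.30×10^13)^(1/4) = 1900 K.

T ≈ 1900 K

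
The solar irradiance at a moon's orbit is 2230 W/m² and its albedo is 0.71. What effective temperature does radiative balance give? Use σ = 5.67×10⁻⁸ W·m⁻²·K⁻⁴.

T ≈ 231 K

Power absorbed = (1−a)S·πR²; power emitted = 4πR²σT⁴. Equating and cancelling πR²:
T = ((1−a)S / 4σ)^(1/4) = (647 / (4 × 5.67×10⁻⁸))^(1/4) = (2.85×10^9)^(1/4).
T = 231 K.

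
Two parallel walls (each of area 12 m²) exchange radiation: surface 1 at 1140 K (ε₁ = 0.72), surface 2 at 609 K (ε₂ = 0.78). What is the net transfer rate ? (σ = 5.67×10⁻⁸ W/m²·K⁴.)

For two large parallel gray plates, q = σ(T₁⁴ − T₂⁴) / (1/ε₁ + 1/ε₂ − 1).
1/ε₁ + 1/ε₂ − 1 = 1/0.72 + 1/0.78 − 1 = 1.671.
T₁⁴ − T₂⁴ = 1.69×10^12 − 1.38×10^11 = 1.55×10^12 K⁴.
q = 5.67×10⁻⁸ × 1.55×10^12 / 1.671 = 52600 W/m².
Q = q·A = 52600 × 12 = 6.32×10^5 W.

Q ≈ 6.32×10^5 W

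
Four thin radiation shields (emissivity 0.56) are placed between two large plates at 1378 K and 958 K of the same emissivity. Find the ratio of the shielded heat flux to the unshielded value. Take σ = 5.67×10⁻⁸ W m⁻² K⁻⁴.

With N identical shields there are N+1 = 5 gaps in series, each with the same radiative resistance, so the flux falls to 1/(N+1) of its unshielded value.

ratio ≈ 0.200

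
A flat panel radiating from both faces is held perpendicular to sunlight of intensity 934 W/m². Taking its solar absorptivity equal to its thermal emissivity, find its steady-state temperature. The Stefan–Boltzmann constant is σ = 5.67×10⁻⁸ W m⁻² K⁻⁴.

Absorbed flux αS = emitted flux 2εσT⁴ per unit area; with α = ε this gives T = (S/2σ)^(1/4).
T = (934 / (2 × 5.67×10⁻⁸))^(1/4) = (8.24×10^9)^(1/4).
T = 301 K.

T ≈ 301 K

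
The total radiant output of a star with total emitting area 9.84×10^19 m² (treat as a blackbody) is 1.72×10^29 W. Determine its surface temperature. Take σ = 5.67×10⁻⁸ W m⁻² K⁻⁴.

From P = σAT⁴, T = (P / σA)^(1/4) = (1.72×10^29 / (5.67×10⁻⁸ × 9.84×10^19))^(1/4).
T = (3.08×10^16)^(1/4) = 13300 K.

T ≈ 13300 K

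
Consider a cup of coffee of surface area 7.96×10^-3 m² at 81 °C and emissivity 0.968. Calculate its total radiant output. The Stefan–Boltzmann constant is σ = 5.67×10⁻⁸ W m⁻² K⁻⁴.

P ≈ 6.86 W

81 °C = 354 K.
P = εσAT⁴ = 0.968 × 5.67×10⁻⁸ × 7.96×10^-3 × (354)⁴ = 0.968 × 5.67×10⁻⁸ × 7.96×10^-3 × 1.57×10^10.
P = 6.86 W.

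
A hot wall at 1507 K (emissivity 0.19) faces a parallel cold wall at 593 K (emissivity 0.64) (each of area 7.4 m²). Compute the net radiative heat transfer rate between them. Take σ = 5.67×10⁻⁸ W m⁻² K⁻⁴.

For two large parallel gray plates, q = σ(T₁⁴ − T₂⁴) / (1/ε₁ + 1/ε₂ − 1).
1/ε₁ + 1/ε₂ − 1 = 1/0.19 + 1/0.64 − 1 = 5.826.
T₁⁴ − T₂⁴ = 5.16×10^12 − 1.24×10^11 = 5.03×10^12 K⁴.
q = 5.67×10⁻⁸ × 5.03×10^12 / 5.826 = 49000 W/m².
Q = q·A = 49000 × 7.4 = 3.63×10^5 W.

Q ≈ 3.63×10^5 W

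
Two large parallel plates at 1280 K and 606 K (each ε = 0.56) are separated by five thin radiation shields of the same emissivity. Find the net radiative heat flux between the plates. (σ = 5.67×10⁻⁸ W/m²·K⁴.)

q ≈ 9370 W/m²

Each of the 6 gaps contributes resistance (2/ε − 1) = 2/0.56 − 1 = 2.571; total = 15.43.
q = σ(T₁⁴ − T₂⁴) / 15.43 = 5.67×10⁻⁸ × 2.55×10^12 / 15.43 = 9370 W/m².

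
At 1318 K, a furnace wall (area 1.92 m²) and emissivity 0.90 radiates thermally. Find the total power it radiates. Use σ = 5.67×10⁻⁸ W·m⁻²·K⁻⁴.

P ≈ 2.96×10^5 W

P = εσAT⁴ = 0.90 × 5.67×10⁻⁸ × 1.92 × (1318)⁴ = 0.90 × 5.67×10⁻⁸ × 1.92 × 3.02×10^12.
P = 2.96×10^5 W.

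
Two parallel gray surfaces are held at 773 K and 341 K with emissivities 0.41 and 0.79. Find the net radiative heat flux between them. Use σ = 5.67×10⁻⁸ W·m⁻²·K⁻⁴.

q ≈ 7200 W/m²

For two large parallel gray plates, q = σ(T₁⁴ − T₂⁴) / (1/ε₁ + 1/ε₂ − 1).
1/ε₁ + 1/ε₂ − 1 = 1/0.41 + 1/0.79 − 1 = 2.705.
T₁⁴ − T₂⁴ = 3.57×10^11 − 1.35×10^10 = 3.44×10^11 K⁴.
q = 5.67×10⁻⁸ × 3.44×10^11 / 2.705 = 7200 W/m².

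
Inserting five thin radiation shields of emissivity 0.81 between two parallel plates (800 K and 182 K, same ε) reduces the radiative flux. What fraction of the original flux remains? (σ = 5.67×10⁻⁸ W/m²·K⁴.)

ratio ≈ 0.167

With N identical shields there are N+1 = 6 gaps in series, each with the same radiative resistance, so the flux falls to 1/(N+1) of its unshielded value.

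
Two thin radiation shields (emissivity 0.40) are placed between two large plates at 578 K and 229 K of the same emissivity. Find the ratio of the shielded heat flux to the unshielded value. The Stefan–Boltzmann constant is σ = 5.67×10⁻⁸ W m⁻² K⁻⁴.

With N identical shields there are N+1 = 3 gaps in series, each with the same radiative resistance, so the flux falls to 1/(N+1) of its unshielded value.

ratio ≈ 0.333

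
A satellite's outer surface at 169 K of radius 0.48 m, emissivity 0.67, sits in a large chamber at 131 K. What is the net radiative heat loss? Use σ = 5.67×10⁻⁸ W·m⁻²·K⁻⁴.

Q ≈ 57.3 W

A = 4πr² = 4π × (0.48)² = 2.90 m².
Q = εσA(T⁴ − T_s⁴). T⁴ − T_s⁴ = (169)⁴ − (131)⁴ = 8.16×10^8 − 2.94×10^8 = 5.21×10^8 K⁴.
Q = 0.67 × 5.67×10⁻⁸ × 2.90 × 5.21×10^8 = 57.3 W.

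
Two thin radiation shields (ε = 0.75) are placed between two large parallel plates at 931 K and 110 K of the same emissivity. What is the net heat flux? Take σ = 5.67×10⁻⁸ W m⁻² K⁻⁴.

q ≈ 8520 W/m²

Each of the 3 gaps contributes resistance (2/ε − 1) = 2/0.75 − 1 = 1.667; total = 5.000.
q = σ(T₁⁴ − T₂⁴) / 5.000 = 5.67×10⁻⁸ × 7.51×10^11 / 5.000 = 8520 W/m².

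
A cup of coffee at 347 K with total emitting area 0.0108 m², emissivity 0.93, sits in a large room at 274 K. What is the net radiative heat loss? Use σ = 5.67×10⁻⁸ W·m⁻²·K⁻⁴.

Q ≈ 5.05 W

Q = εσA(T⁴ − T_s⁴). T⁴ − T_s⁴ = (347)⁴ − (274)⁴ = 1.45×10^10 − 5.64×10^9 = 8.86×10^9 K⁴.
Q = 0.93 × 5.67×10⁻⁸ × 0.0108 × 8.86×10^9 = 5.05 W.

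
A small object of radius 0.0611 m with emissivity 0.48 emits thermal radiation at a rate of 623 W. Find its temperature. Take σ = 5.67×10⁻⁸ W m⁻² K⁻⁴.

T ≈ 836 K

A = 4πr² = 4π × (0.0611)² = 0.0469 m².
From P = εσAT⁴, T = (P / εσA)^(1/4) = (623 / (0.48 × 5.67×10⁻⁸ × 0.0469))^(1/4).
T = (4.88×10^11)^(1/4) = 836 K.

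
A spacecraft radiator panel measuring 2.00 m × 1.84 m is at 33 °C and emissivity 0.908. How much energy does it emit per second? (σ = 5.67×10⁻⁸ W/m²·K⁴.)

P ≈ 1660 W

A = 2.00 × 1.84 = 3.68 m².
33 °C = 306 K.
Stefan–Boltzmann: P = εσAT⁴ = 0.908 × 5.67×10⁻⁸ × 3.68 × (306)⁴ = 0.908 × 5.67×10⁻⁸ × 3.68 × 8.77×10^9.
P = 1660 W.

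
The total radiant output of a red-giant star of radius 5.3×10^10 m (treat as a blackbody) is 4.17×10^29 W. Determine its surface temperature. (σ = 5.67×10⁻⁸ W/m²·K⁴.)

A = 4πr² = 4π × (5.3×10^10)² = 3.53×10^22 m².
From P = σAT⁴, T = (P / σA)^(1/4) = (4.17×10^29 / (5.67×10⁻⁸ × 3.53×10^22))^(1/4).
T = (2.08×10^14)^(1/4) = 3800 K.

T ≈ 3800 K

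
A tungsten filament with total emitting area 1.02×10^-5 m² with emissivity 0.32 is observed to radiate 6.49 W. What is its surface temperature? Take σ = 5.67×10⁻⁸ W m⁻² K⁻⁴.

From P = εσAT⁴, T = (P / εσA)^(1/4) = (6.49 / (0.32 × 5.67×10⁻⁸ × 1.02×10^-5))^(1/4).
T = (3.51×10^13)^(1/4) = 2430 K.

T ≈ 2430 K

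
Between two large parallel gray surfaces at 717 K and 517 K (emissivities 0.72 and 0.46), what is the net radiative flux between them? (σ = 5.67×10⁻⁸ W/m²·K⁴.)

For two large parallel gray plates, q = σ(T₁⁴ − T₂⁴) / (1/ε₁ + 1/ε₂ − 1).
1/ε₁ + 1/ε₂ − 1 = 1/0.72 + 1/0.46 − 1 = 2.563.
T₁⁴ − T₂⁴ = 2.64×10^11 − 7.14×10^10 = 1.93×10^11 K⁴.
q = 5.67×10⁻⁸ × 1.93×10^11 / 2.563 = 4270 W/m².

q ≈ 4270 W/m²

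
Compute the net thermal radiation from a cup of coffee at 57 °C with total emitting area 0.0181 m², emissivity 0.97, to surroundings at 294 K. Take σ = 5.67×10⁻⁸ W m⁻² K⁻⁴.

Convert: 57 °C = 330 K.
Q = εσA(T⁴ − T_s⁴). T⁴ − T_s⁴ = (330)⁴ − (294)⁴ = 1.19×10^10 − 7.47×10^9 = 4.39×10^9 K⁴.
Q = 0.97 × 5.67×10⁻⁸ × 0.0181 × 4.39×10^9 = 4.37 W.

Q ≈ 4.37 W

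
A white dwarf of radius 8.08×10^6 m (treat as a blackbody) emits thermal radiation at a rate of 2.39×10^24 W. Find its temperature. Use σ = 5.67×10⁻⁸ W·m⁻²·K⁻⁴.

T ≈ 15100 K

A = 4πr² = 4π × (8.08×10^6)² = 8.20×10^14 m².
From P = σAT⁴, T = (P / σA)^(1/4) = (2.39×10^24 / (5.67×10⁻⁸ × 8.20×10^14))^(1/4).
T = (5.14×10^16)^(1/4) = 15100 K.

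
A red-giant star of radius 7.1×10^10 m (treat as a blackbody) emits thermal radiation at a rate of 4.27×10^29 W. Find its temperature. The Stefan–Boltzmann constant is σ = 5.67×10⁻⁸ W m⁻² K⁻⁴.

A = 4πr² = 4π × (7.1×10^10)² = 6.33×10^22 m².
From P = σAT⁴, T = (P / σA)^(1/4) = (4.27×10^29 / (5.67×10⁻⁸ × 6.33×10^22))^(1/4).
T = (1.19×10^14)^(1/4) = 3300 K.

T ≈ 3300 K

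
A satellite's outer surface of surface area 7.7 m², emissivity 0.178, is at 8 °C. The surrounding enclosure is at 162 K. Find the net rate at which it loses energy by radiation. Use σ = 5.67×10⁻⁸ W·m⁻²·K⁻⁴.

Q ≈ 431 W

Convert: 8 °C = 281 K.
Q = εσA(T⁴ − T_s⁴). T⁴ − T_s⁴ = (281)⁴ − (162)⁴ = 6.23×10^9 − 6.89×10^8 = 5.55×10^9 K⁴.
Q = 0.178 × 5.67×10⁻⁸ × 7.70 × 5.55×10^9 = 431 W.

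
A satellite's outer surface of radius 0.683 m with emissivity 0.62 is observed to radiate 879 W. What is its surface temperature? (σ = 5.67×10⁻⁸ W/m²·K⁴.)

T ≈ 256 K

A = 4πr² = 4π × (0.683)² = 5.86 m².
From P = εσAT⁴, T = (P / εσA)^(1/4) = (879 / (0.62 × 5.67×10⁻⁸ × 5.86))^(1/4).
T = (4.27×10^9)^(1/4) = 256 K.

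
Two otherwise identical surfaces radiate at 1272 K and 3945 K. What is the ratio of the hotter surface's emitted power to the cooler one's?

P ∝ T⁴, so the ratio is (3945/1272)⁴ = (3.101)⁴ = 92.5.

ratio ≈ 92.5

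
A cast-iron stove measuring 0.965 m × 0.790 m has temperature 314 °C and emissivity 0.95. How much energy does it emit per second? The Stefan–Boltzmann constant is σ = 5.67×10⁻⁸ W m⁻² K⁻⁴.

P ≈ 4880 W

A = 0.965 × 0.790 = 0.762 m².
314 °C = 587 K.
Stefan–Boltzmann: P = εσAT⁴ = 0.95 × 5.67×10⁻⁸ × 0.762 × (587)⁴ = 0.95 × 5.67×10⁻⁸ × 0.762 × 1.19×10^11.
P = 4880 W.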